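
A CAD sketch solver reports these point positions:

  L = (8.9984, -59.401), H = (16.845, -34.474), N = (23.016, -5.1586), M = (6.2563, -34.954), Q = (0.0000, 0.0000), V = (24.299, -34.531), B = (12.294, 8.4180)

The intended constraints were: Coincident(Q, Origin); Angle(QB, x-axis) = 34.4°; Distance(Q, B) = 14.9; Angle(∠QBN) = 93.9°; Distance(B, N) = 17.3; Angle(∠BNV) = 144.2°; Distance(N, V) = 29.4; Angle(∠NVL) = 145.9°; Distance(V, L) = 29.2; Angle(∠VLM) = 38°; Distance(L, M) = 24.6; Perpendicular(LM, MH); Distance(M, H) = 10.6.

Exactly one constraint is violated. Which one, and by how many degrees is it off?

Perpendicular(LM, MH) — off by 3.80°.

Q = (0.00, 0.00) ✓; QB at 34.40° ✓; |QB| = 14.90 ✓; ∠QBN = 93.90° ✓; |BN| = 17.30 ✓; ∠BNV = 144.2° ✓; |NV| = 29.40 ✓; ∠NVL = 145.9° ✓; |VL| = 29.20 ✓; ∠VLM = 38.00° ✓; |LM| = 24.60 ✓; ∠(LM, MH) = 93.80° ✗; |MH| = 10.60 ✓.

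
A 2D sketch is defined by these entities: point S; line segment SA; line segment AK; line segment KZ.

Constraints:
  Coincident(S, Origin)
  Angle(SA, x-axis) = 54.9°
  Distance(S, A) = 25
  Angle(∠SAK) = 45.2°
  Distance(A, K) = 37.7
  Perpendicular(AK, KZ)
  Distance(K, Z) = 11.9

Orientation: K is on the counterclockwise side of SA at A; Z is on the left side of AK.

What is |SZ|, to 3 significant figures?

20.9

S is at the origin; SA runs at 54.9° with length 25.0, so A = 25.0·(cos 54.9°, sin 54.9°) = (14.4, 20.5). ∠SAK = 45.2°, so AK runs at 54.9° + (180° − 45.2°) = 190° from the x-axis; with |AK| = 37.7, K = A + 37.7·(cos 190°, sin 190°) = (-22.8, 14.1). AK ⟂ KZ; with |KZ| = 11.9 on the left of AK, Z = K + 11.9·(0.168, -0.986) = (-20.8, 2.37). Then |SZ| = |Z − S| = 20.9.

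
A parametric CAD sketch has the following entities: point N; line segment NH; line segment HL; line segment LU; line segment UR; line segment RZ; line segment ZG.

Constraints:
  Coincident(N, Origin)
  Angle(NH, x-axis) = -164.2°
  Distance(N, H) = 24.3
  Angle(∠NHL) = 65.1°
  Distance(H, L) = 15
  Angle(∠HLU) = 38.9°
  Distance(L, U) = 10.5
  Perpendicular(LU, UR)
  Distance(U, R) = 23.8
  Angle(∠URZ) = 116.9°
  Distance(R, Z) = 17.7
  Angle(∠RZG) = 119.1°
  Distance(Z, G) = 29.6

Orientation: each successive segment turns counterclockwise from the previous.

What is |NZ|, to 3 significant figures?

51.3

N is at the origin; NH runs at -164.2° with length 24.3, so H = (-23.4, -6.62). ∠NHL = 65.1° gives HL at -49.3° from the x-axis; with |HL| = 15.0, L = (-13.6, -18.0). ∠HLU = 38.9° gives LU at 91.8° from the x-axis; with |LU| = 10.5, U = (-13.9, -7.49). LU ⟂ UR, so UR runs at -178°; with |UR| = 23.8, R = (-37.7, -8.24). ∠URZ = 116.9° gives RZ at -115° from the x-axis; with |RZ| = 17.7, Z = (-45.2, -24.3). Then |NZ| = |Z − N| = 51.3.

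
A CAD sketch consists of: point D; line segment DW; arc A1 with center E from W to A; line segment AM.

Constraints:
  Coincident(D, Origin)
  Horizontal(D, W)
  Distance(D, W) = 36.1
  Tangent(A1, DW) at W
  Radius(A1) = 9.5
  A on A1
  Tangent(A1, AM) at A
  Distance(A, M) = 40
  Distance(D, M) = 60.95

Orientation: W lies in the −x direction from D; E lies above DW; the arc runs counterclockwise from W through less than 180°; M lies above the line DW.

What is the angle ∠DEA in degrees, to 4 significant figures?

25.23°

Checks: ∠(EW, WD) = 90.00° ✓; |EW| = 9.500 ✓; |EA| = 9.500 ✓; ∠(EA, AM) = 90.00° ✓; |AM| = 40.00 ✓; |DM| = 60.95 ✓.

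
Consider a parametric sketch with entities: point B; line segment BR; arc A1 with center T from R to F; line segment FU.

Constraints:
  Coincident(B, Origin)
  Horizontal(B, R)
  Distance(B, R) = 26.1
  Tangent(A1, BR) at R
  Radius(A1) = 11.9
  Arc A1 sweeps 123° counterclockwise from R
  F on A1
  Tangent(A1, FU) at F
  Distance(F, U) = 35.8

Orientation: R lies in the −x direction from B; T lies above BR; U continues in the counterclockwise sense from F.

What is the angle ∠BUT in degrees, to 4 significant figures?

21.73°

On A1, R sits at bearing -90° from T; a 123° counterclockwise sweep puts F at bearing 33°, so F = T + 11.9·(cos 33°, sin 33°) = (-16.12, 18.38). Tangency of A1 to FU means the radius TF is perpendicular to FU, so FU runs along (−sin 33°, cos 33°); with |FU| = 35.8, U = (-35.62, 48.41). Then cos ∠BUT = UB·UT / (|UB||UT|), giving 21.73°.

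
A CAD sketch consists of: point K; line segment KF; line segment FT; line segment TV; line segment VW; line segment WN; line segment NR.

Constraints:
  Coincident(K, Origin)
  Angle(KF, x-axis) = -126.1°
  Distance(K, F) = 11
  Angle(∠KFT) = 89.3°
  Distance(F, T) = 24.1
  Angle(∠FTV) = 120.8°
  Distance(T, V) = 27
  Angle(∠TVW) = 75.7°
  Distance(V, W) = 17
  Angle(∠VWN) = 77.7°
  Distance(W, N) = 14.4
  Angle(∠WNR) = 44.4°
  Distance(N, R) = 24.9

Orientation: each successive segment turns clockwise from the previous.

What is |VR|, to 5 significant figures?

7.0587

K is at the origin; KF runs at -126.1° with length 11.0, so F = (-6.4812, -8.8879). ∠KFT = 89.3° gives FT at 143.20° from the x-axis; with |FT| = 24.1, T = (-25.779, 5.5486). ∠FTV = 120.8° gives TV at 84.000° from the x-axis; with |TV| = 27.0, V = (-22.957, 32.401). ∠TVW = 75.7° gives VW at -20.300° from the x-axis; with |VW| = 17.0, W = (-7.0124, 26.503). ∠VWN = 77.7° gives WN at -122.60° from the x-axis; with |WN| = 14.4, N = (-14.771, 14.371). ∠WNR = 44.4° gives NR at 101.80° from the x-axis; with |NR| = 24.9, R = (-19.863, 38.745). Then |VR| = |R − V| = 7.0587.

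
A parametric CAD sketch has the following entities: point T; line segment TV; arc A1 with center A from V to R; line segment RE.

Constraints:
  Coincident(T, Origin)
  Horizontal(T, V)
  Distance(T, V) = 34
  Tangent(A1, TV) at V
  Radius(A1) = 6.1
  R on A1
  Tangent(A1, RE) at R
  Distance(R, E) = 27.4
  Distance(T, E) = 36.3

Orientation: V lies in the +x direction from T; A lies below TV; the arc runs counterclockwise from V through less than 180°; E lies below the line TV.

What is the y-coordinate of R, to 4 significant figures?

-4.253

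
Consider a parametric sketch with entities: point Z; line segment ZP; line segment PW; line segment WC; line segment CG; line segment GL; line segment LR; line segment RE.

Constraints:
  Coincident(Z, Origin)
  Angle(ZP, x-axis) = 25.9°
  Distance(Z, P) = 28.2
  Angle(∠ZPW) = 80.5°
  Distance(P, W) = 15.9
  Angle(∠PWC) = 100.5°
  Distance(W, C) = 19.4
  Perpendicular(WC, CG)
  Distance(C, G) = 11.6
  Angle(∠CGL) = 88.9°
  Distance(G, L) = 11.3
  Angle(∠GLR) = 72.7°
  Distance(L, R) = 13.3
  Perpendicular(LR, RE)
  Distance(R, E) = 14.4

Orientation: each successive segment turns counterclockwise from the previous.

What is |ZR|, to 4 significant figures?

21.69

∠CGL = 88.9° gives GL at 26.00° from the x-axis; with |GL| = 11.3, L = (13.60, 11.54). ∠GLR = 72.7° gives LR at 133.3° from the x-axis; with |LR| = 13.3, R = (4.479, 21.22). Then |ZR| = |R − Z| = 21.69.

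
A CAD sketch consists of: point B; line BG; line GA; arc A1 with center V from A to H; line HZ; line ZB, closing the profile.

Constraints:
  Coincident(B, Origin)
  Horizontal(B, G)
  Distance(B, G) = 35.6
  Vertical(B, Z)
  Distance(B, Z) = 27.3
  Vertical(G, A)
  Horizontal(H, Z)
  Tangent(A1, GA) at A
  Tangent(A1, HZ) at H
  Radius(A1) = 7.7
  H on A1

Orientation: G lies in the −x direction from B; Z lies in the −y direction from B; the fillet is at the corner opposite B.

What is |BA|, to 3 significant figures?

40.6

The virtual corner opposite B is at (-35.6, -27.3). A1 meets GA tangentially, so VA is at right angles to GA and tangency of A1 to HZ means the radius VH is perpendicular to HZ, with radius 7.7, so the center V sits 7.7 in from both sides at V = (-27.9, -19.6). That places the tangent points at A = (-35.6, -19.6) on GA and H = (-27.9, -27.3) on HZ. Then |BA| = |A − B| = 40.6.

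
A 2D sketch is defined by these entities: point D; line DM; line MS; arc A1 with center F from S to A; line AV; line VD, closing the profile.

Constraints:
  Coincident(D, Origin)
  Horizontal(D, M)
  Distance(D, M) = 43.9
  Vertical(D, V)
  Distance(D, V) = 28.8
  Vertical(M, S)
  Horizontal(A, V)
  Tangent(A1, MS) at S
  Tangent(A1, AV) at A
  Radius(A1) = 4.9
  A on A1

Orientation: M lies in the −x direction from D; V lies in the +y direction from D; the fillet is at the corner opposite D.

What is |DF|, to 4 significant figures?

45.74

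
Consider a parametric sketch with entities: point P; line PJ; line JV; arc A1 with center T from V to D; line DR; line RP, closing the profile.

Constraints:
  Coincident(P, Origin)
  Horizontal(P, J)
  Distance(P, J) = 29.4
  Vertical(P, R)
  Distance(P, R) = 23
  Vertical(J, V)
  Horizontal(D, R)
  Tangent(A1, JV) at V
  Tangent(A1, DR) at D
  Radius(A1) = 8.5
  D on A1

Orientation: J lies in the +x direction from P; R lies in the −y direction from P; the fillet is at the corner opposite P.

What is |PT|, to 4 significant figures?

25.44

P is at the origin; P and J share the same y with |PJ| = 29.4 and J on the +x side, so J = (29.40, 0.000). PR is vertical with |PR| = 23.0 and R on the −y side, so R = (0.000, -23.00). The virtual corner opposite P is at (29.40, -23.00). A1 meets JV tangentially, so TV is at right angles to JV and the tangent condition forces TD to be normal to DR, with radius 8.5, so the center T sits 8.5 in from both sides at T = (20.90, -14.50). Then |PT| = |T − P| = 25.44.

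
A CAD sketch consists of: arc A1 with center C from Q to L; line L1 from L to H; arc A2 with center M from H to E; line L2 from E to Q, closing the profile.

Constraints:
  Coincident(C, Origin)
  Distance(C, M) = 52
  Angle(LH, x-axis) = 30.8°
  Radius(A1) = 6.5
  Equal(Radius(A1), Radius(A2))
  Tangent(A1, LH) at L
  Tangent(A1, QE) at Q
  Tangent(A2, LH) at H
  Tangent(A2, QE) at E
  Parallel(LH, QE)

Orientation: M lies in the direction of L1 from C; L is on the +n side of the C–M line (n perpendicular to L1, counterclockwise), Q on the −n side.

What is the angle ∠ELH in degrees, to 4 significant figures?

14.04°

The slot axis is L1's direction at 30.8°, so u = (cos 30.8°, sin 30.8°) = (0.8590, 0.5120) and n = (−sin 30.8°, cos 30.8°) = (-0.5120, 0.8590). C is at the origin and M lies 52.0 along u from C, so M = 52.0·u = (44.67, 26.63). Tangency of A1 to both parallel lines with radius 6.5 puts L and Q at C ± 6.5·n: L = (-3.328, 5.583), Q = (3.328, -5.583). Equal radii place H and E the same way about M: H = M + 6.5·n = (41.34, 32.21), E = M − 6.5·n = (47.99, 21.04). Then cos ∠ELH = LE·LH / (|LE||LH|), giving 14.04°.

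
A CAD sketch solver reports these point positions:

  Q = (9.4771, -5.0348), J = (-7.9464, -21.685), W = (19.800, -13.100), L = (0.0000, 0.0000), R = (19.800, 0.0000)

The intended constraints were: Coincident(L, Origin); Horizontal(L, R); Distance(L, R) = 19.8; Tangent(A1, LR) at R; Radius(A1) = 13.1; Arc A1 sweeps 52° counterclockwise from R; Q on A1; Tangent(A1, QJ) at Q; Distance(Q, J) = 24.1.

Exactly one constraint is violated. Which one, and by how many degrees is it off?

Tangent(A1, QJ) at Q — off by 8.30°.

L = (0.00, 0.00) ✓; L.y = 0.00, R.y = 0.00 ✓; |LR| = 19.80 ✓; ∠(WR, RL) = 90.00° ✓; |WR| = 13.10 ✓; bearing(W→Q) − bearing(W→R) = 52.00° ✓; |WQ| = 13.10 ✓; ∠(WQ, QJ) = 98.30° ✗; |QJ| = 24.10 ✓.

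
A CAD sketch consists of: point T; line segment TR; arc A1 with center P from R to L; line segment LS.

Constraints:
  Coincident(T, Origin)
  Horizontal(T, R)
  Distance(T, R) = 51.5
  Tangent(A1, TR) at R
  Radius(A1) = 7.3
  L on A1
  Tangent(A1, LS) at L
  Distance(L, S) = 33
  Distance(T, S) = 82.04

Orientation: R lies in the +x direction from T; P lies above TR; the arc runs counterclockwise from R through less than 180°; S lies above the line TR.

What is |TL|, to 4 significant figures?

57.60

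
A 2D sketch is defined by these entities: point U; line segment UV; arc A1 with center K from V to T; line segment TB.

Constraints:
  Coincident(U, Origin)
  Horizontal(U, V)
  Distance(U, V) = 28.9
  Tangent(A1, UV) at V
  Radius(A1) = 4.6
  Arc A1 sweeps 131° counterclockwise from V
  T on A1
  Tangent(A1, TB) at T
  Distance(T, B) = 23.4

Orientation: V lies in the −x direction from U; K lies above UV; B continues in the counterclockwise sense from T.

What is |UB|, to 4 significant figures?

47.98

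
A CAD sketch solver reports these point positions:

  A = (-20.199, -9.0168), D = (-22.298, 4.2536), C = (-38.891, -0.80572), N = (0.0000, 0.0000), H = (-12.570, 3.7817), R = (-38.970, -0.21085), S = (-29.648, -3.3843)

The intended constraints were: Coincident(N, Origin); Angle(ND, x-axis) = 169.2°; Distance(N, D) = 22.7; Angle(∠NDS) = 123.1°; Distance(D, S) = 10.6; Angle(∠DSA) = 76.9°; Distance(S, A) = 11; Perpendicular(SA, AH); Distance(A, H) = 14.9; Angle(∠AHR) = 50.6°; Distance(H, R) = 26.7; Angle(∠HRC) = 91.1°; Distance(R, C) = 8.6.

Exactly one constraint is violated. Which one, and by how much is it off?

Distance(R, C) = 8.6 — off by 8.00.

N = (0.00, 0.00) ✓; ND at 169.2° ✓; |ND| = 22.70 ✓; ∠NDS = 123.1° ✓; |DS| = 10.60 ✓; ∠DSA = 76.90° ✓; |SA| = 11.00 ✓; ∠(SA, AH) = 90.00° ✓; |AH| = 14.90 ✓; ∠AHR = 50.60° ✓; |HR| = 26.70 ✓; ∠HRC = 91.04° ✓; |RC| = 0.6001 ✗.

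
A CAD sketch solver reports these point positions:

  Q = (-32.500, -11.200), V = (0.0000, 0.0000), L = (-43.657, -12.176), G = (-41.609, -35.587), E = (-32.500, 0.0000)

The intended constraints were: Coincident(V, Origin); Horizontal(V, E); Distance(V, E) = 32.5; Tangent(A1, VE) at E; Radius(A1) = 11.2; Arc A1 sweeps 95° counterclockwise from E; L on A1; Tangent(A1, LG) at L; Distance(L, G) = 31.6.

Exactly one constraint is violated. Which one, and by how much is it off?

Distance(L, G) = 31.6 — off by 8.10.

V = (0.00, 0.00) ✓; V.y = 0.00, E.y = 0.00 ✓; |VE| = 32.50 ✓; ∠(QE, EV) = 90.00° ✓; |QE| = 11.20 ✓; bearing(Q→L) − bearing(Q→E) = 95.00° ✓; |QL| = 11.20 ✓; ∠(QL, LG) = 90.00° ✓; |LG| = 23.50 ✗.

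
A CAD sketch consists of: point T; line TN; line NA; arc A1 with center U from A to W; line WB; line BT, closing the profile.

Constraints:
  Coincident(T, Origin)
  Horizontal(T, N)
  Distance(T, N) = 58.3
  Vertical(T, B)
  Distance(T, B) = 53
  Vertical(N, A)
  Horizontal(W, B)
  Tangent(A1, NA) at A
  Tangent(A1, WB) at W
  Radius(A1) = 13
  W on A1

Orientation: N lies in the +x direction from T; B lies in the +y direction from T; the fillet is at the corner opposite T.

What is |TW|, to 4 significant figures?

69.72

The virtual corner opposite T is at (58.30, 53.00). Tangency of A1 to NA means the radius UA is perpendicular to NA and tangency of A1 to WB means the radius UW is perpendicular to WB, with radius 13.0, so the center U sits 13.0 in from both sides at U = (45.30, 40.00). That places the tangent points at A = (58.30, 40.00) on NA and W = (45.30, 53.00) on WB. Then |TW| = |W − T| = 69.72.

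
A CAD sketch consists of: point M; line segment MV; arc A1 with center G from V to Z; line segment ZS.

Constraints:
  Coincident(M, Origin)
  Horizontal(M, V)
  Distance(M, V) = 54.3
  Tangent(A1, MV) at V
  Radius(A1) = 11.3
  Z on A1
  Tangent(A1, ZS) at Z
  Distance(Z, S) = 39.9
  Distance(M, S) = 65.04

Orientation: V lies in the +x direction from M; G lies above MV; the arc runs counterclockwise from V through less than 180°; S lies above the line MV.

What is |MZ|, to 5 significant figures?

66.021

M is at the origin; M and V share the same y with |MV| = 54.3 and V on the +x side, so V = (54.300, 0.0000). The tangent condition forces GV to be normal to MV, so G = V + (0, 11.3) = (54.300, 11.300). Since GZ ⟂ ZS (tangency), |GS| = √(11.3² + 39.9²) = 41.469 regardless of where Z sits on A1. So S lies on both circle(M, 65.04) and circle(G, 41.469); the above-MV intersection is S = (40.923, 50.552). Z is the foot of the tangent from S: Z = (63.598, 17.722).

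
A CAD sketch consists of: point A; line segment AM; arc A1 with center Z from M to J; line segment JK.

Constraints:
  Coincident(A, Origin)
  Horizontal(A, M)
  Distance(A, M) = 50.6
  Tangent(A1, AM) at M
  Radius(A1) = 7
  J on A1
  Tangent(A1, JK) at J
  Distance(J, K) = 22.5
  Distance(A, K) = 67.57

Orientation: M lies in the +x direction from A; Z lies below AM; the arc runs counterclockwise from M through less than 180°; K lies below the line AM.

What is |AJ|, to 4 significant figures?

47.19

A is at the origin; AM is horizontal with |AM| = 50.6 and M on the +x side, so M = (50.60, 0.000). Tangency of A1 to AM means the radius ZM is perpendicular to AM, so Z = M + (0, -7) = (50.60, -7.000). Since ZJ ⟂ JK (tangency), |ZK| = √(7.0² + 22.5²) = 23.56 regardless of where J sits on A1. So K lies on both circle(A, 67.57) and circle(Z, 23.56); the below-AM intersection is K = (61.56, -27.86). J is the foot of the tangent from K: J = (45.65, -11.95).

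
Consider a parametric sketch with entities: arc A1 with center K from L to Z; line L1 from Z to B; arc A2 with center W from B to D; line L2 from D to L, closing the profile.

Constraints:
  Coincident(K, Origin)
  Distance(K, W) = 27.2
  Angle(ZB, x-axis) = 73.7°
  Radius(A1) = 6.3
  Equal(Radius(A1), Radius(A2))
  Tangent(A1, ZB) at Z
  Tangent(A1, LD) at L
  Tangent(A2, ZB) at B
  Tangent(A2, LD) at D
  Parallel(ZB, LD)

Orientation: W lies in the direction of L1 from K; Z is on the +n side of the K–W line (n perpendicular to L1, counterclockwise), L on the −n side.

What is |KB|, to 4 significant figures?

27.92

The slot axis is L1's direction at 73.7°, so u = (cos 73.7°, sin 73.7°) = (0.2807, 0.9598) and n = (−sin 73.7°, cos 73.7°) = (-0.9598, 0.2807). K is at the origin and W lies 27.2 along u from K, so W = 27.2·u = (7.634, 26.11). Tangency of A1 to both parallel lines with radius 6.3 puts Z and L at K ± 6.3·n: Z = (-6.047, 1.768), L = (6.047, -1.768). Equal radii place B and D the same way about W: B = W + 6.3·n = (1.587, 27.87), D = W − 6.3·n = (13.68, 24.34). Then |KB| = |B − K| = 27.92.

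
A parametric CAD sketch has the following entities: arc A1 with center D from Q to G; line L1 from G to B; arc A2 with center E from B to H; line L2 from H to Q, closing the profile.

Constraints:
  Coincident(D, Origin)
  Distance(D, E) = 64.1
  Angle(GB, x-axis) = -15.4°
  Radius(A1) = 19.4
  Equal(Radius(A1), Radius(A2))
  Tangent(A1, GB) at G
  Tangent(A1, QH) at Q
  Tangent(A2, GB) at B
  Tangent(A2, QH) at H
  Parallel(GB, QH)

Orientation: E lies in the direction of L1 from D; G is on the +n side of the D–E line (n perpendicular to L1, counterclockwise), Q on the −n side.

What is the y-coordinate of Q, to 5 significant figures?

-18.703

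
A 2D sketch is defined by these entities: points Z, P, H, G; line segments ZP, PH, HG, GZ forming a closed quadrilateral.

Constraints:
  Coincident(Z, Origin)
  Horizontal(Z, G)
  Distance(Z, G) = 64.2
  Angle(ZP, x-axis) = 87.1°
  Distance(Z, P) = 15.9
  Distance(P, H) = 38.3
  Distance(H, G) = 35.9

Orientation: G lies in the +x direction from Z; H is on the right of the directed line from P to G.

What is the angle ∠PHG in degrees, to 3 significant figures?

123°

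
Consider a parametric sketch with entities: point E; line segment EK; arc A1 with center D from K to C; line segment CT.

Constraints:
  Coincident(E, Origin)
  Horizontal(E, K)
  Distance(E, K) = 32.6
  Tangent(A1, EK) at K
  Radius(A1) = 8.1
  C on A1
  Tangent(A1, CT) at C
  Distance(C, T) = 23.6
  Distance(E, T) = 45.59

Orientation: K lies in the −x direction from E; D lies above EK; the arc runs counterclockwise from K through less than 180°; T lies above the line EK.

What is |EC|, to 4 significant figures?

26.90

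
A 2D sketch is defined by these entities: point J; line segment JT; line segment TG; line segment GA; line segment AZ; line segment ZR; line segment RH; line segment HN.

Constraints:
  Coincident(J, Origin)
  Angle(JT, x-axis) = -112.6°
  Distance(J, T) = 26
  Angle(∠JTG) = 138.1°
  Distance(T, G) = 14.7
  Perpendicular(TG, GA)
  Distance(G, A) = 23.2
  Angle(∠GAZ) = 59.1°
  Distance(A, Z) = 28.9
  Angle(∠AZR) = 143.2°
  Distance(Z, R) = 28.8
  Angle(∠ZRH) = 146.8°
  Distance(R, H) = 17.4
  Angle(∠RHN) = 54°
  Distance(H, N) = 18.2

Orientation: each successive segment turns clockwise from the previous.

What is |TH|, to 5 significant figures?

39.571

∠AZR = 143.2° gives ZR at -42.200° from the x-axis; with |ZR| = 28.8, R = (16.859, -31.457). ∠ZRH = 146.8° gives RH at -75.400° from the x-axis; with |RH| = 17.4, H = (21.245, -48.295). Then |TH| = |H − T| = 39.571.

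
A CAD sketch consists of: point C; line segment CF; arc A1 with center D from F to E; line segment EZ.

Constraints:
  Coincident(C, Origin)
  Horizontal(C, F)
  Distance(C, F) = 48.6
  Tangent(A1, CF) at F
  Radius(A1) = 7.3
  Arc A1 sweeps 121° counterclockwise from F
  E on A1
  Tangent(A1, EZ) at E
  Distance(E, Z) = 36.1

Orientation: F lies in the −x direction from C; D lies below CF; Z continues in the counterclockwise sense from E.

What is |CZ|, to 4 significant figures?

55.49

C is at the origin; C and F share the same y with |CF| = 48.6 and F on the −x side, so F = (-48.60, 0.000). A1 meets CF tangentially, so DF is at right angles to CF, so D = F + (0, -7.3) = (-48.60, -7.300). On A1, F sits at bearing 90° from D; a 121° counterclockwise sweep puts E at bearing 211°, so E = D + 7.3·(cos 211°, sin 211°) = (-54.86, -11.06). A1 meets EZ tangentially, so DE is at right angles to EZ, so EZ runs along (−sin 211°, cos 211°); with |EZ| = 36.1, Z = (-36.26, -42.00). Then |CZ| = |Z − C| = 55.49.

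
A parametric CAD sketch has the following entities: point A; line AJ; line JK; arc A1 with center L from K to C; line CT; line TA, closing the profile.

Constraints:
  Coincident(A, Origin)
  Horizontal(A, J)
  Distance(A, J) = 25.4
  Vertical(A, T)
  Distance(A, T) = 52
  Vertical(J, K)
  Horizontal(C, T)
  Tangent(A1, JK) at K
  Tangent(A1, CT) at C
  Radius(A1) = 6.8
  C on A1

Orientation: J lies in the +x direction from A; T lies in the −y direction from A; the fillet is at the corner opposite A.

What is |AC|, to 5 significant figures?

55.226

A is at the origin; AJ is horizontal with |AJ| = 25.4 and J on the +x side, so J = (25.400, 0.0000). A and T share the same x with |AT| = 52.0 and T on the −y side, so T = (0.0000, -52.000). The virtual corner opposite A is at (25.400, -52.000). A1 meets JK tangentially, so LK is at right angles to JK and tangency of A1 to CT means the radius LC is perpendicular to CT, with radius 6.8, so the center L sits 6.8 in from both sides at L = (18.600, -45.200). That places the tangent points at K = (25.400, -45.200) on JK and C = (18.600, -52.000) on CT. Then |AC| = |C − A| = 55.226.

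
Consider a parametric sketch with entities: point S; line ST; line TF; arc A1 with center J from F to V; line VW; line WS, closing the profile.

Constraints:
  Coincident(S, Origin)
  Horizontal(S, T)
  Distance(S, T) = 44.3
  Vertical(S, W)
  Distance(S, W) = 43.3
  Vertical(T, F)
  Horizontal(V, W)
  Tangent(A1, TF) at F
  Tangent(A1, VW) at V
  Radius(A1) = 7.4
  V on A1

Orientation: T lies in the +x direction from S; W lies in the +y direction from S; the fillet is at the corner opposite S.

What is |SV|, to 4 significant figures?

56.89

The virtual corner opposite S is at (44.30, 43.30). Since A1 is tangent to TF there, JF ⟂ TF and A1 meets VW tangentially, so JV is at right angles to VW, with radius 7.4, so the center J sits 7.4 in from both sides at J = (36.90, 35.90). That places the tangent points at F = (44.30, 35.90) on TF and V = (36.90, 43.30) on VW. Then |SV| = |V − S| = 56.89.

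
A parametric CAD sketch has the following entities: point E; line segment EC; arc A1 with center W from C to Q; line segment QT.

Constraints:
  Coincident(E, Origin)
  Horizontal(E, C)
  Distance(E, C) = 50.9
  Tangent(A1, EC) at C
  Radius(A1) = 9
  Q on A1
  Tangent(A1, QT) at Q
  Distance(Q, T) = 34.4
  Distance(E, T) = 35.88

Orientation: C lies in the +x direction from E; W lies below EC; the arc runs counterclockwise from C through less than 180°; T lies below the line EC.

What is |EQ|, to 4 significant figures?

44.26

E is at the origin; EC is horizontal with |EC| = 50.9 and C on the +x side, so C = (50.90, 0.000). Since A1 is tangent to EC there, WC ⟂ EC, so W = C + (0, -9) = (50.90, -9.000). Since WQ ⟂ QT (tangency), |WT| = √(9.0² + 34.4²) = 35.56 regardless of where Q sits on A1. So T lies on both circle(E, 35.88) and circle(W, 35.56); the below-EC intersection is T = (21.38, -28.82). Q is the foot of the tangent from T: Q = (44.16, -3.040).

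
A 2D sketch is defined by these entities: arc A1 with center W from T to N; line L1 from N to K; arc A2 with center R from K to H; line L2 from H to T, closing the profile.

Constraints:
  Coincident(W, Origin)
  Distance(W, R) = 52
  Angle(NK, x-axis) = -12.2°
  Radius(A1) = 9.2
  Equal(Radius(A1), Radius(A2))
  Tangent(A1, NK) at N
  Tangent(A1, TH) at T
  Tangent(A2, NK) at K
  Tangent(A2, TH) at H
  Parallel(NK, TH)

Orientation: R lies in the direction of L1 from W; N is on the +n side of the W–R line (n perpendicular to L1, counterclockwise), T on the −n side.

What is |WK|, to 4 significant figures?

52.81

Tangency of A1 to both parallel lines with radius 9.2 puts N and T at W ± 9.2·n: N = (1.944, 8.992), T = (-1.944, -8.992). Equal radii place K and H the same way about R: K = R + 9.2·n = (52.77, -1.997), H = R − 9.2·n = (48.88, -19.98). Then |WK| = |K − W| = 52.81.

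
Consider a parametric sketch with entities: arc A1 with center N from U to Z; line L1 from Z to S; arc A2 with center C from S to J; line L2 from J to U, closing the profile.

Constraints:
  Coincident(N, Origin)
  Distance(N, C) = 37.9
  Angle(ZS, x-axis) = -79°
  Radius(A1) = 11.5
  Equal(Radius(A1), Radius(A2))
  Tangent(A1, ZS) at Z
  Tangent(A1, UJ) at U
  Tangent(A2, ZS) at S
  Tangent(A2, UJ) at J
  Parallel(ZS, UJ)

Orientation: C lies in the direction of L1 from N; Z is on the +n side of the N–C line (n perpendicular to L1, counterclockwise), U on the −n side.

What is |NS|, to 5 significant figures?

39.606

The slot axis is L1's direction at -79.0°, so u = (cos -79.0°, sin -79.0°) = (0.19081, -0.98163) and n = (−sin -79.0°, cos -79.0°) = (0.98163, 0.19081). N is at the origin and C lies 37.9 along u from N, so C = 37.9·u = (7.2317, -37.204). Tangency of A1 to both parallel lines with radius 11.5 puts Z and U at N ± 11.5·n: Z = (11.289, 2.1943), U = (-11.289, -2.1943). Equal radii place S and J the same way about C: S = C + 11.5·n = (18.520, -35.009), J = C − 11.5·n = (-4.0571, -39.398). Then |NS| = |S − N| = 39.606.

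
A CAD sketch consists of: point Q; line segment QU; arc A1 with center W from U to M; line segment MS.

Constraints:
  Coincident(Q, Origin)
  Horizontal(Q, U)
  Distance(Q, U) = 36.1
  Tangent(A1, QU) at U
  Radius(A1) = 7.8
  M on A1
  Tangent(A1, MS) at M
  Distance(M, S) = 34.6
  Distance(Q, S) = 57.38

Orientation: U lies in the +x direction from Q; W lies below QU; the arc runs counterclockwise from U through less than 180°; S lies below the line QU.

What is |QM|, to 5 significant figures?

30.232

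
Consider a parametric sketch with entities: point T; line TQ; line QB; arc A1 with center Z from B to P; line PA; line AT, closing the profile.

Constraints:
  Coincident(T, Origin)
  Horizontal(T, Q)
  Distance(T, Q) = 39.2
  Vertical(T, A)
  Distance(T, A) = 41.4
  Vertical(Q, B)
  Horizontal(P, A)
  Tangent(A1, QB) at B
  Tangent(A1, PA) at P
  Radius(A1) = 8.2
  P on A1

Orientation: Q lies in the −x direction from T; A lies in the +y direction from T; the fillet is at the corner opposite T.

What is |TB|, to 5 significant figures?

51.370

The virtual corner opposite T is at (-39.200, 41.400). A1 meets QB tangentially, so ZB is at right angles to QB and tangency of A1 to PA means the radius ZP is perpendicular to PA, with radius 8.2, so the center Z sits 8.2 in from both sides at Z = (-31.000, 33.200). That places the tangent points at B = (-39.200, 33.200) on QB and P = (-31.000, 41.400) on PA. Then |TB| = |B − T| = 51.370.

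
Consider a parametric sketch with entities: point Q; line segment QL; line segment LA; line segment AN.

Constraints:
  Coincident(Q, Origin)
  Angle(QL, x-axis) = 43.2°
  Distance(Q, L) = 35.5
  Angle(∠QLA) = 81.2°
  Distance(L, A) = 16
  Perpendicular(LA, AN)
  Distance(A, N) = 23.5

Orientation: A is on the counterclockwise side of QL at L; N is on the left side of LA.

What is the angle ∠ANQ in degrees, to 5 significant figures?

137.62°

∠QLA = 81.2°, so LA runs at 43.2° + (180° − 81.2°) = 142.00° from the x-axis; with |LA| = 16.0, A = L + 16.0·(cos 142.00°, sin 142.00°) = (13.270, 34.152). LA ⟂ AN; with |AN| = 23.5 on the left of LA, N = A + 23.5·(-0.61566, -0.78801) = (-1.1978, 15.634). Then cos ∠ANQ = NA·NQ / (|NA||NQ|), giving 137.62°.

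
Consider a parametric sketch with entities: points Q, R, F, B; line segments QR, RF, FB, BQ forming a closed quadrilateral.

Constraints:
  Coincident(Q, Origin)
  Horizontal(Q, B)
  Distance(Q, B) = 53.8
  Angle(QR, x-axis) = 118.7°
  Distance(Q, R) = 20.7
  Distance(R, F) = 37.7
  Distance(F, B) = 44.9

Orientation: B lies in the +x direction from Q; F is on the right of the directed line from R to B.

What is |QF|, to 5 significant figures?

17.164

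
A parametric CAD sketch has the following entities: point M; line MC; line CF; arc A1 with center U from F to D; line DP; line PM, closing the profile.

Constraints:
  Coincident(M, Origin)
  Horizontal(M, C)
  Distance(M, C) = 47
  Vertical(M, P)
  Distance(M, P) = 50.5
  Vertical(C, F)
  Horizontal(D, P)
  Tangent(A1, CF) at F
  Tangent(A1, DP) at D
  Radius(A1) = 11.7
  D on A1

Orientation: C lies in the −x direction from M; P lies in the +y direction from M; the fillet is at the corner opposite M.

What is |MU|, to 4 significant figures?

52.46

M is at the origin; M and C share the same y with |MC| = 47.0 and C on the −x side, so C = (-47.00, 0.000). M and P share the same x with |MP| = 50.5 and P on the +y side, so P = (0.000, 50.50). The virtual corner opposite M is at (-47.00, 50.50). The tangent condition forces UF to be normal to CF and A1 meets DP tangentially, so UD is at right angles to DP, with radius 11.7, so the center U sits 11.7 in from both sides at U = (-35.30, 38.80). Then |MU| = |U − M| = 52.46.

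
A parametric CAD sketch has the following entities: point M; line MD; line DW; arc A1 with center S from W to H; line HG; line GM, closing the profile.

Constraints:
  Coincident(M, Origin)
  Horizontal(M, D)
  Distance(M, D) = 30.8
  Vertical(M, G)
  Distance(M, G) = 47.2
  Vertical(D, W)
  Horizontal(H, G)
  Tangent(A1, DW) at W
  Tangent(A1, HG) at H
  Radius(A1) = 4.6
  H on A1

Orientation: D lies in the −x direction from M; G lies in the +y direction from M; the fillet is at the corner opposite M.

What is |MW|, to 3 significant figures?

52.6

M is at the origin; MD is horizontal with |MD| = 30.8 and D on the −x side, so D = (-30.8, 0.00). M and G share the same x with |MG| = 47.2 and G on the +y side, so G = (0.00, 47.2). The virtual corner opposite M is at (-30.8, 47.2). A1 meets DW tangentially, so SW is at right angles to DW and since A1 is tangent to HG there, SH ⟂ HG, with radius 4.6, so the center S sits 4.6 in from both sides at S = (-26.2, 42.6). That places the tangent points at W = (-30.8, 42.6) on DW and H = (-26.2, 47.2) on HG. Then |MW| = |W − M| = 52.6.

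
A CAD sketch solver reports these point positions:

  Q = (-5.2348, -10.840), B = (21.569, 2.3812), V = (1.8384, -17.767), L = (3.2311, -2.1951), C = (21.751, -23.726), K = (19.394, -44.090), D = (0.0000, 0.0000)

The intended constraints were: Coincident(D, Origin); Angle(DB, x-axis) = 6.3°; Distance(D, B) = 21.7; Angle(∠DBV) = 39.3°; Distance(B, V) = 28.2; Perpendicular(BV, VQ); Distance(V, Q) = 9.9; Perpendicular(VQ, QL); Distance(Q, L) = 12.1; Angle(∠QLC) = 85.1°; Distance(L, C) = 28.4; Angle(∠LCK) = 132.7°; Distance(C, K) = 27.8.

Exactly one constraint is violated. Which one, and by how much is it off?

Distance(C, K) = 27.8 — off by 7.30.

D = (0.00, 0.00) ✓; DB at 6.300° ✓; |DB| = 21.70 ✓; ∠DBV = 39.30° ✓; |BV| = 28.20 ✓; ∠(BV, VQ) = 90.00° ✓; |VQ| = 9.900 ✓; ∠(VQ, QL) = 90.00° ✓; |QL| = 12.10 ✓; ∠QLC = 85.10° ✓; |LC| = 28.40 ✓; ∠LCK = 132.7° ✓; |CK| = 20.50 ✗.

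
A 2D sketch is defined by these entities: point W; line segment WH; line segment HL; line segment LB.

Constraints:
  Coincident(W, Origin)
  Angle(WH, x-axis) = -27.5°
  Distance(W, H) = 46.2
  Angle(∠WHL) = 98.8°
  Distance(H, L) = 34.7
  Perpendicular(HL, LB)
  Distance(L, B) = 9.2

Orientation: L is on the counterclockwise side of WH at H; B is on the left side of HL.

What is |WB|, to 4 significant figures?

55.44

W is at the origin; WH runs at -27.5° with length 46.2, so H = 46.2·(cos -27.5°, sin -27.5°) = (40.98, -21.33). ∠WHL = 98.8°, so HL runs at -27.5° + (180° − 98.8°) = 53.70° from the x-axis; with |HL| = 34.7, L = H + 34.7·(cos 53.70°, sin 53.70°) = (61.52, 6.633). HL ⟂ LB; with |LB| = 9.2 on the left of HL, B = L + 9.2·(-0.8059, 0.5920) = (54.11, 12.08). Then |WB| = |B − W| = 55.44.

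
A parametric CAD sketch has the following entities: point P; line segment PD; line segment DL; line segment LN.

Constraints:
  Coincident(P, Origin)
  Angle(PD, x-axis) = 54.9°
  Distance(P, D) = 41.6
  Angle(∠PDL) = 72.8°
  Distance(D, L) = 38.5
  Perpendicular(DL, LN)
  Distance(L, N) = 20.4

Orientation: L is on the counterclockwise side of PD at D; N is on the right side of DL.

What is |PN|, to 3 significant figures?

65.6

P is at the origin; PD runs at 54.9° with length 41.6, so D = 41.6·(cos 54.9°, sin 54.9°) = (23.9, 34.0). ∠PDL = 72.8°, so DL runs at 54.9° + (180° − 72.8°) = 162° from the x-axis; with |DL| = 38.5, L = D + 38.5·(cos 162°, sin 162°) = (-12.7, 45.9). DL is perpendicular to LN; with |LN| = 20.4 on the right of DL, N = L + 20.4·(0.307, 0.952) = (-6.45, 65.3). Then |PN| = |N − P| = 65.6.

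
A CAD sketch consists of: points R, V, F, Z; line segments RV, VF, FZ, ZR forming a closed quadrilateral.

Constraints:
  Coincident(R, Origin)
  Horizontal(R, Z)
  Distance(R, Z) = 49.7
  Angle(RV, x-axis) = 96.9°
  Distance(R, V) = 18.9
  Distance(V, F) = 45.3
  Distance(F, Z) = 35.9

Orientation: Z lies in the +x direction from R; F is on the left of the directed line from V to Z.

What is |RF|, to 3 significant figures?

53.0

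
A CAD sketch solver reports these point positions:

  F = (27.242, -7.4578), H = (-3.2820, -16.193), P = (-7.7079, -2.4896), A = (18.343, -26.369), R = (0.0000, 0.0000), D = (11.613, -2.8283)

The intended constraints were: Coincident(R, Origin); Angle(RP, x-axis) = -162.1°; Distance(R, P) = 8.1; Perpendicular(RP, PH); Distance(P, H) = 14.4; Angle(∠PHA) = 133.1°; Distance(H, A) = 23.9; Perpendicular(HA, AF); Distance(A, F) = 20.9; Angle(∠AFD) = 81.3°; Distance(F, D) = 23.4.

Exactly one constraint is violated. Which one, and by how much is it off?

Distance(F, D) = 23.4 — off by 7.10.

R = (0.00, 0.00) ✓; RP at -162.1° ✓; |RP| = 8.100 ✓; ∠(RP, PH) = 90.00° ✓; |PH| = 14.40 ✓; ∠PHA = 133.1° ✓; |HA| = 23.90 ✓; ∠(HA, AF) = 90.00° ✓; |AF| = 20.90 ✓; ∠AFD = 81.30° ✓; |FD| = 16.30 ✗.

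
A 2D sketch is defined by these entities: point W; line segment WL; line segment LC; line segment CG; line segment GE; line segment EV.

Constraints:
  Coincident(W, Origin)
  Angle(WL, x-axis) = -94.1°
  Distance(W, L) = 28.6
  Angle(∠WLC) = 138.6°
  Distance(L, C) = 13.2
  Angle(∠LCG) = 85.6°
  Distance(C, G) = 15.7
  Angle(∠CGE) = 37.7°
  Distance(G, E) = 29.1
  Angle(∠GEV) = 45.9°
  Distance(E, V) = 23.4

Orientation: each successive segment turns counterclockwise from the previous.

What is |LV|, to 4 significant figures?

19.48

∠CGE = 37.7° gives GE at -176.0° from the x-axis; with |GE| = 29.1, E = (-11.35, -30.61). ∠GEV = 45.9° gives EV at -41.90° from the x-axis; with |EV| = 23.4, V = (6.064, -46.24). Then |LV| = |V − L| = 19.48.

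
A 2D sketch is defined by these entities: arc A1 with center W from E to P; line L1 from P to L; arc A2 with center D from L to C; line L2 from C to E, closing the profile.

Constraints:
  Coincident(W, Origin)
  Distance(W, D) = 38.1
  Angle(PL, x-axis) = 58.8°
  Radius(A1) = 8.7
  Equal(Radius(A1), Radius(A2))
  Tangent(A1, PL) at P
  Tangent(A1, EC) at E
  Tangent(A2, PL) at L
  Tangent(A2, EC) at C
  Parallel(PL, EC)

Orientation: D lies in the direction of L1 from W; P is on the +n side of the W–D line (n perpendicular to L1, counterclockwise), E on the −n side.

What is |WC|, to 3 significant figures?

39.1

The slot axis is L1's direction at 58.8°, so u = (cos 58.8°, sin 58.8°) = (0.518, 0.855) and n = (−sin 58.8°, cos 58.8°) = (-0.855, 0.518). W is at the origin and D lies 38.1 along u from W, so D = 38.1·u = (19.7, 32.6). Tangency of A1 to both parallel lines with radius 8.7 puts P and E at W ± 8.7·n: P = (-7.44, 4.51), E = (7.44, -4.51). Equal radii place L and C the same way about D: L = D + 8.7·n = (12.3, 37.1), C = D − 8.7·n = (27.2, 28.1). Then |WC| = |C − W| = 39.1.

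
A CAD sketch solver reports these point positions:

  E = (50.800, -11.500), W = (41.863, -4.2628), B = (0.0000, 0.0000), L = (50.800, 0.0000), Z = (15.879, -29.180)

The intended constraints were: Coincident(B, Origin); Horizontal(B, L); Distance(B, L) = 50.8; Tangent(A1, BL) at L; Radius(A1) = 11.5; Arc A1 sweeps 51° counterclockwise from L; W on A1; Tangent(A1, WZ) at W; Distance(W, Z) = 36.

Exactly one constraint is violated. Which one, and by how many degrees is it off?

Tangent(A1, WZ) at W — off by 7.20°.

B = (0.00, 0.00) ✓; B.y = 0.00, L.y = 0.00 ✓; |BL| = 50.80 ✓; ∠(EL, LB) = 90.00° ✓; |EL| = 11.50 ✓; bearing(E→W) − bearing(E→L) = 51.00° ✓; |EW| = 11.50 ✓; ∠(EW, WZ) = 97.20° ✗; |WZ| = 36.00 ✓.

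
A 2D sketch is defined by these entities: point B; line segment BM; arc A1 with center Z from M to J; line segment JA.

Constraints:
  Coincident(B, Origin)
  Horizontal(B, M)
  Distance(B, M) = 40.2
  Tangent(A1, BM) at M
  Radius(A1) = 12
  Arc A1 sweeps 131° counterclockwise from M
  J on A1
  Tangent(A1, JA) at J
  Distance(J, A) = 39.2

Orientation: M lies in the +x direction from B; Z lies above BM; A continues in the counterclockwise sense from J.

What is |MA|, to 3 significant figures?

52.2

B is at the origin; BM is horizontal with |BM| = 40.2 and M on the +x side, so M = (40.2, 0.00). Tangency of A1 to BM means the radius ZM is perpendicular to BM, so Z = M + (0, 12) = (40.2, 12.0). On A1, M sits at bearing -90° from Z; a 131° counterclockwise sweep puts J at bearing 41°, so J = Z + 12.0·(cos 41°, sin 41°) = (49.3, 19.9). Since A1 is tangent to JA there, ZJ ⟂ JA, so JA runs along (−sin 41°, cos 41°); with |JA| = 39.2, A = (23.5, 49.5). Then |MA| = |A − M| = 52.2.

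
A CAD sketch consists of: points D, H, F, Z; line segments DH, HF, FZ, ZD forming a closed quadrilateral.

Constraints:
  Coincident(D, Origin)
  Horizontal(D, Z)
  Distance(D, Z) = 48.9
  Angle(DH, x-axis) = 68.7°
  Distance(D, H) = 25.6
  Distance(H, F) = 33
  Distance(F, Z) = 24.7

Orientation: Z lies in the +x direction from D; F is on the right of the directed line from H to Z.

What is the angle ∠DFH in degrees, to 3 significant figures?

50.0°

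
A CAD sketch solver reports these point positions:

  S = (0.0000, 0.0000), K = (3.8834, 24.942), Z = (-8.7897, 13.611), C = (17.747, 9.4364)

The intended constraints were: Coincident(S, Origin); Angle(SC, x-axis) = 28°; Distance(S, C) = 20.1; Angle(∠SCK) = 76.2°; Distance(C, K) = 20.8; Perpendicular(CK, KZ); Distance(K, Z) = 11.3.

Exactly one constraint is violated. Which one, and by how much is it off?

Distance(K, Z) = 11.3 — off by 5.70.

S = (0.00, 0.00) ✓; SC at 28.00° ✓; |SC| = 20.10 ✓; ∠SCK = 76.20° ✓; |CK| = 20.80 ✓; ∠(CK, KZ) = 90.00° ✓; |KZ| = 17.00 ✗.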